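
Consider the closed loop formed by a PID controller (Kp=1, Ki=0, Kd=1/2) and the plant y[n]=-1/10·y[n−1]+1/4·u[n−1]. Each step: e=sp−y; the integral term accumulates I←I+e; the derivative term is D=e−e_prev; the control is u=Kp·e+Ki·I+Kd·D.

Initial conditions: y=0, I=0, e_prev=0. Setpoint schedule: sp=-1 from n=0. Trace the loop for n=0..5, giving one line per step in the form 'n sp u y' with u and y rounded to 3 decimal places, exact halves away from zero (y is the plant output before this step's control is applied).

(exact arithmetic carried between steps; '≈' marks a value shown rounded to 6 d.p. or computed from one; I and e_prev carry over from the previous line; the table rounds u and y to 3 d.p., halves away from zero)
n=0: y=0, sp=-1, e=sp−y=-1; I=-1, D=e−e_prev=-1; u=1·(-1)+0·(-1)+1/2·(-1)=-1.5; next y=-1/10·0+1/4·(-1.5)=-0.375
n=1: y=-0.375, sp=-1, e=sp−y=-0.625; I=-1.625, D=e−e_prev=0.375; u=1·(-0.625)+0·(-1.625)+1/2·0.375=-0.4375; next y=-1/10·(-0.375)+1/4·(-0.4375)=-0.071875
n=2: y=-0.071875, sp=-1, e=sp−y=-0.928125; I=-2.553125, D=e−e_prev=-0.303125; u=1·(-0.928125)+0·(-2.553125)+1/2·(-0.303125)≈-1.079688; next y=-1/10·(-0.071875)+1/4·(-1.079688)≈-0.262734
n=3: y≈-0.262734, sp=-1, e=sp−y≈-0.737266; I≈-3.290391, D=e−e_prev≈0.190859; u=1·(-0.737266)+0·(-3.290391)+1/2·0.190859≈-0.641836; next y=-1/10·(-0.262734)+1/4·(-0.641836)≈-0.134186
n=4: y≈-0.134186, sp=-1, e=sp−y≈-0.865814; I≈-4.156205, D=e−e_prev≈-0.128549; u=1·(-0.865814)+0·(-4.156205)+1/2·(-0.128549)≈-0.930089; next y=-1/10·(-0.134186)+1/4·(-0.930089)≈-0.219104
n=5: y≈-0.219104, sp=-1, e=sp−y≈-0.780896; I≈-4.937101, D=e−e_prev≈0.084918; u=1·(-0.780896)+0·(-4.937101)+1/2·0.084918≈-0.738437; next y=-1/10·(-0.219104)+1/4·(-0.738437)≈-0.162699

0 -1 -1.500 0.000
1 -1 -0.438 -0.375
2 -1 -1.080 -0.072
3 -1 -0.642 -0.263
4 -1 -0.930 -0.134
5 -1 -0.738 -0.219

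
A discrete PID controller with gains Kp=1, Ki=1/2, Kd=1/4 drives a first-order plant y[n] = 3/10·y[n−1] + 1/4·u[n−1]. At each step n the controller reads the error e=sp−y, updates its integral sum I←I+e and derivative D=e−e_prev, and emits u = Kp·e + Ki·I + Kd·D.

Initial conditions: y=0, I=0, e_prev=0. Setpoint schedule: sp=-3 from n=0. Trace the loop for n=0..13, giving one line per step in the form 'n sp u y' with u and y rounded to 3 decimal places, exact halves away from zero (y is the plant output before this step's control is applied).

0 -3 -5.250 0.000
1 -3 -3.703 -1.313
2 -3 -4.863 -1.320
3 -3 -5.194 -1.612
4 -3 -5.663 -1.782
5 -3 -6.020 -1.950
6 -3 -6.342 -2.090
7 -3 -6.618 -2.213
8 -3 -6.857 -2.318
9 -3 -7.064 -2.410
10 -3 -7.244 -2.489
11 -3 -7.399 -2.558
12 -3 -7.533 -2.617
13 -3 -7.650 -2.668

(exact arithmetic carried between steps; '≈' marks a value shown rounded to 6 d.p. or computed from one; I and e_prev carry over from the previous line; the table rounds u and y to 3 d.p., halves away from zero)
n=0: y=0, sp=-3, e=sp−y=-3; I=-3, D=e−e_prev=-3; u=1·(-3)+1/2·(-3)+1/4·(-3)=-5.25; next y=3/10·0+1/4·(-5.25)=-1.3125
n=1: y=-1.3125, sp=-3, e=sp−y=-1.6875; I=-4.6875, D=e−e_prev=1.3125; u=1·(-1.6875)+1/2·(-4.6875)+1/4·1.3125=-3.703125; next y=3/10·(-1.3125)+1/4·(-3.703125)≈-1.319531
n=2: y≈-1.319531, sp=-3, e=sp−y≈-1.680469; I≈-6.367969, D=e−e_prev≈0.007031; u=1·(-1.680469)+1/2·(-6.367969)+1/4·0.007031≈-4.862695; next y=3/10·(-1.319531)+1/4·(-4.862695)≈-1.611533
n=3: y≈-1.611533, sp=-3, e=sp−y≈-1.388467; I≈-7.756436, D=e−e_prev≈0.292002; u=1·(-1.388467)+1/2·(-7.756436)+1/4·0.292002≈-5.193684; next y=3/10·(-1.611533)+1/4·(-5.193684)≈-1.781881
n=4: y≈-1.781881, sp=-3, e=sp−y≈-1.218119; I≈-8.974555, D=e−e_prev≈0.170348; u=1·(-1.218119)+1/2·(-8.974555)+1/4·0.170348≈-5.662809; next y=3/10·(-1.781881)+1/4·(-5.662809)≈-1.950267
n=5: y≈-1.950267, sp=-3, e=sp−y≈-1.049733; I≈-10.024288, D=e−e_prev≈0.168386; u=1·(-1.049733)+1/2·(-10.024288)+1/4·0.168386≈-6.019781; next y=3/10·(-1.950267)+1/4·(-6.019781)≈-2.090025
n=6: y≈-2.090025, sp=-3, e=sp−y≈-0.909975; I≈-10.934263, D=e−e_prev≈0.139759; u=1·(-0.909975)+1/2·(-10.934263)+1/4·0.139759≈-6.342166; next y=3/10·(-2.090025)+1/4·(-6.342166)≈-2.212549
n=7: y≈-2.212549, sp=-3, e=sp−y≈-0.787451; I≈-11.721714, D=e−e_prev≈0.122524; u=1·(-0.787451)+1/2·(-11.721714)+1/4·0.122524≈-6.617677; next y=3/10·(-2.212549)+1/4·(-6.617677)≈-2.318184
n=8: y≈-2.318184, sp=-3, e=sp−y≈-0.681816; I≈-12.403530, D=e−e_prev≈0.105635; u=1·(-0.681816)+1/2·(-12.403530)+1/4·0.105635≈-6.857172; next y=3/10·(-2.318184)+1/4·(-6.857172)≈-2.409748
n=9: y≈-2.409748, sp=-3, e=sp−y≈-0.590252; I≈-12.993781, D=e−e_prev≈0.091564; u=1·(-0.590252)+1/2·(-12.993781)+1/4·0.091564≈-7.064251; next y=3/10·(-2.409748)+1/4·(-7.064251)≈-2.488987
n=10: y≈-2.488987, sp=-3, e=sp−y≈-0.511013; I≈-13.504794, D=e−e_prev≈0.079239; u=1·(-0.511013)+1/2·(-13.504794)+1/4·0.079239≈-7.243600; next y=3/10·(-2.488987)+1/4·(-7.243600)≈-2.557596
n=11: y≈-2.557596, sp=-3, e=sp−y≈-0.442404; I≈-13.947198, D=e−e_prev≈0.068609; u=1·(-0.442404)+1/2·(-13.947198)+1/4·0.068609≈-7.398851; next y=3/10·(-2.557596)+1/4·(-7.398851)≈-2.616991
n=12: y≈-2.616991, sp=-3, e=sp−y≈-0.383009; I≈-14.330206, D=e−e_prev≈0.059395; u=1·(-0.383009)+1/2·(-14.330206)+1/4·0.059395≈-7.533263; next y=3/10·(-2.616991)+1/4·(-7.533263)≈-2.668413
n=13: y≈-2.668413, sp=-3, e=sp−y≈-0.331587; I≈-14.661793, D=e−e_prev≈0.051422; u=1·(-0.331587)+1/2·(-14.661793)+1/4·0.051422≈-7.649628; next y=3/10·(-2.668413)+1/4·(-7.649628)≈-2.712931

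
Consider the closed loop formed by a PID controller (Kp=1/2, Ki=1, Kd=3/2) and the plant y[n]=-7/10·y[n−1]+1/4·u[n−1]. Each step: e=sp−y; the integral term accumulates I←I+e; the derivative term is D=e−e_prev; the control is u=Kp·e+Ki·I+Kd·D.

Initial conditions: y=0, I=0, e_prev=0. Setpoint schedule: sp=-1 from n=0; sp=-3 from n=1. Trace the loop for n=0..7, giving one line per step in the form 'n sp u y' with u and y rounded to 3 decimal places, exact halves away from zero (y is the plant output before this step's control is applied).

0 -1 -3.000 0.000
1 -3 -6.250 -0.750
2 -3 -5.763 -1.038
3 -3 -9.126 -0.714
4 -3 -7.726 -1.781
5 -3 -13.835 -0.684
6 -3 -7.620 -2.980
7 -3 -20.565 0.181

(exact arithmetic carried between steps; '≈' marks a value shown rounded to 6 d.p. or computed from one; I and e_prev carry over from the previous line; the table rounds u and y to 3 d.p., halves away from zero)
n=0: y=0, sp=-1, e=sp−y=-1; I=-1, D=e−e_prev=-1; u=1/2·(-1)+1·(-1)+3/2·(-1)=-3; next y=-7/10·0+1/4·(-3)=-0.75
n=1: y=-0.75, sp=-3, e=sp−y=-2.25; I=-3.25, D=e−e_prev=-1.25; u=1/2·(-2.25)+1·(-3.25)+3/2·(-1.25)=-6.25; next y=-7/10·(-0.75)+1/4·(-6.25)=-1.0375
n=2: y=-1.0375, sp=-3, e=sp−y=-1.9625; I=-5.2125, D=e−e_prev=0.2875; u=1/2·(-1.9625)+1·(-5.2125)+3/2·0.2875=-5.7625; next y=-7/10·(-1.0375)+1/4·(-5.7625)=-0.714375
n=3: y=-0.714375, sp=-3, e=sp−y=-2.285625; I=-7.498125, D=e−e_prev=-0.323125; u=1/2·(-2.285625)+1·(-7.498125)+3/2·(-0.323125)=-9.125625; next y=-7/10·(-0.714375)+1/4·(-9.125625)≈-1.781344
n=4: y≈-1.781344, sp=-3, e=sp−y≈-1.218656; I≈-8.716781, D=e−e_prev≈1.066969; u=1/2·(-1.218656)+1·(-8.716781)+3/2·1.066969≈-7.725656; next y=-7/10·(-1.781344)+1/4·(-7.725656)≈-0.684473
n=5: y≈-0.684473, sp=-3, e=sp−y≈-2.315527; I≈-11.032308, D=e−e_prev≈-1.096870; u=1/2·(-2.315527)+1·(-11.032308)+3/2·(-1.096870)≈-13.835377; next y=-7/10·(-0.684473)+1/4·(-13.835377)≈-2.979713
n=6: y≈-2.979713, sp=-3, e=sp−y≈-0.020287; I≈-11.052595, D=e−e_prev≈2.295239; u=1/2·(-0.020287)+1·(-11.052595)+3/2·2.295239≈-7.619880; next y=-7/10·(-2.979713)+1/4·(-7.619880)≈0.180829
n=7: y≈0.180829, sp=-3, e=sp−y≈-3.180829; I≈-14.233424, D=e−e_prev≈-3.160542; u=1/2·(-3.180829)+1·(-14.233424)+3/2·(-3.160542)≈-20.564651; next y=-7/10·0.180829+1/4·(-20.564651)≈-5.267743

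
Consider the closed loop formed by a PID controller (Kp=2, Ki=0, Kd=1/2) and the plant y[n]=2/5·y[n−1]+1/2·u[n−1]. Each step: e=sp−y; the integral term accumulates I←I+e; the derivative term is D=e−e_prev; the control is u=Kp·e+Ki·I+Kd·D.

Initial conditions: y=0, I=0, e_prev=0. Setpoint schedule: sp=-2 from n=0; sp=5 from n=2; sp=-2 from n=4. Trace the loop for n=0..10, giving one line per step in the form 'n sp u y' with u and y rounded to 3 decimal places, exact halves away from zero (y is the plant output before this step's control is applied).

(exact arithmetic carried between steps; '≈' marks a value shown rounded to 6 d.p. or computed from one; I and e_prev carry over from the previous line; the table rounds u and y to 3 d.p., halves away from zero)
n=0: y=0, sp=-2, e=sp−y=-2; I=-2, D=e−e_prev=-2; u=2·(-2)+0·(-2)+1/2·(-2)=-5; next y=2/5·0+1/2·(-5)=-2.5
n=1: y=-2.5, sp=-2, e=sp−y=0.5; I=-1.5, D=e−e_prev=2.5; u=2·0.5+0·(-1.5)+1/2·2.5=2.25; next y=2/5·(-2.5)+1/2·2.25=0.125
n=2: y=0.125, sp=5, e=sp−y=4.875; I=3.375, D=e−e_prev=4.375; u=2·4.875+0·3.375+1/2·4.375=11.9375; next y=2/5·0.125+1/2·11.9375=6.01875
n=3: y=6.01875, sp=5, e=sp−y=-1.01875; I=2.35625, D=e−e_prev=-5.89375; u=2·(-1.01875)+0·2.35625+1/2·(-5.89375)=-4.984375; next y=2/5·6.01875+1/2·(-4.984375)≈-0.084688
n=4: y≈-0.084688, sp=-2, e=sp−y≈-1.915313; I≈0.440938, D=e−e_prev≈-0.896563; u=2·(-1.915313)+0·0.440938+1/2·(-0.896563)≈-4.278906; next y=2/5·(-0.084688)+1/2·(-4.278906)≈-2.173328
n=5: y≈-2.173328, sp=-2, e=sp−y≈0.173328; I≈0.614266, D=e−e_prev≈2.088641; u=2·0.173328+0·0.614266+1/2·2.088641≈1.390977; next y=2/5·(-2.173328)+1/2·1.390977≈-0.173843
n=6: y≈-0.173843, sp=-2, e=sp−y≈-1.826157; I≈-1.211891, D=e−e_prev≈-1.999485; u=2·(-1.826157)+0·(-1.211891)+1/2·(-1.999485)≈-4.652057; next y=2/5·(-0.173843)+1/2·(-4.652057)≈-2.395566
n=7: y≈-2.395566, sp=-2, e=sp−y≈0.395566; I≈-0.816326, D=e−e_prev≈2.221723; u=2·0.395566+0·(-0.816326)+1/2·2.221723≈1.901992; next y=2/5·(-2.395566)+1/2·1.901992≈-0.007230
n=8: y≈-0.007230, sp=-2, e=sp−y≈-1.992770; I≈-2.809096, D=e−e_prev≈-2.388335; u=2·(-1.992770)+0·(-2.809096)+1/2·(-2.388335)≈-5.179708; next y=2/5·(-0.007230)+1/2·(-5.179708)≈-2.592746
n=9: y≈-2.592746, sp=-2, e=sp−y≈0.592746; I≈-2.216350, D=e−e_prev≈2.585516; u=2·0.592746+0·(-2.216350)+1/2·2.585516≈2.478250; next y=2/5·(-2.592746)+1/2·2.478250≈0.202026
n=10: y≈0.202026, sp=-2, e=sp−y≈-2.202026; I≈-4.418376, D=e−e_prev≈-2.794772; u=2·(-2.202026)+0·(-4.418376)+1/2·(-2.794772)≈-5.801439; next y=2/5·0.202026+1/2·(-5.801439)≈-2.819909

0 -2 -5.000 0.000
1 -2 2.250 -2.500
2 5 11.938 0.125
3 5 -4.984 6.019
4 -2 -4.279 -0.085
5 -2 1.391 -2.173
6 -2 -4.652 -0.174
7 -2 1.902 -2.396
8 -2 -5.180 -0.007
9 -2 2.478 -2.593
10 -2 -5.801 0.202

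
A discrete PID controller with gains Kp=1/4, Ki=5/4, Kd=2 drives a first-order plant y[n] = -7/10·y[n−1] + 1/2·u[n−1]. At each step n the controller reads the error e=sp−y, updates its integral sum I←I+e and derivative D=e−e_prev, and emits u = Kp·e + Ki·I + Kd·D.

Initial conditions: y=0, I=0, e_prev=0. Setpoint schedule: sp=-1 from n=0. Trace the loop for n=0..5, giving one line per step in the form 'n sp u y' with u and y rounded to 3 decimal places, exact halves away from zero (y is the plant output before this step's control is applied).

(exact arithmetic carried between steps; '≈' marks a value shown rounded to 6 d.p. or computed from one; I and e_prev carry over from the previous line; the table rounds u and y to 3 d.p., halves away from zero)
n=0: y=0, sp=-1, e=sp−y=-1; I=-1, D=e−e_prev=-1; u=1/4·(-1)+5/4·(-1)+2·(-1)=-3.5; next y=-7/10·0+1/2·(-3.5)=-1.75
n=1: y=-1.75, sp=-1, e=sp−y=0.75; I=-0.25, D=e−e_prev=1.75; u=1/4·0.75+5/4·(-0.25)+2·1.75=3.375; next y=-7/10·(-1.75)+1/2·3.375=2.9125
n=2: y=2.9125, sp=-1, e=sp−y=-3.9125; I=-4.1625, D=e−e_prev=-4.6625; u=1/4·(-3.9125)+5/4·(-4.1625)+2·(-4.6625)=-15.50625; next y=-7/10·2.9125+1/2·(-15.50625)=-9.791875
n=3: y=-9.791875, sp=-1, e=sp−y=8.791875; I=4.629375, D=e−e_prev=12.704375; u=1/4·8.791875+5/4·4.629375+2·12.704375≈33.393438; next y=-7/10·(-9.791875)+1/2·33.393438≈23.551031
n=4: y≈23.551031, sp=-1, e=sp−y≈-24.551031; I≈-19.921656, D=e−e_prev≈-33.342906; u=1/4·(-24.551031)+5/4·(-19.921656)+2·(-33.342906)≈-97.725641; next y=-7/10·23.551031+1/2·(-97.725641)≈-65.348542
n=5: y≈-65.348542, sp=-1, e=sp−y≈64.348542; I≈44.426886, D=e−e_prev≈88.899573; u=1/4·64.348542+5/4·44.426886+2·88.899573≈249.419890; next y=-7/10·(-65.348542)+1/2·249.419890≈170.453924

0 -1 -3.500 0.000
1 -1 3.375 -1.750
2 -1 -15.506 2.913
3 -1 33.393 -9.792
4 -1 -97.726 23.551
5 -1 249.420 -65.349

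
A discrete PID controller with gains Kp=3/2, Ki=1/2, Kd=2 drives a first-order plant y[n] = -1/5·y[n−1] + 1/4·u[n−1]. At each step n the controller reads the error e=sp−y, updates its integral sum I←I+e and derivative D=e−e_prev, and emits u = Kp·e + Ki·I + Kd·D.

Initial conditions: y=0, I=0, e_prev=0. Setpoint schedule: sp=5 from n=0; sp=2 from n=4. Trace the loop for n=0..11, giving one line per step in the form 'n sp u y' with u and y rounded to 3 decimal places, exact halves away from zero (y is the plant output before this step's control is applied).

(exact arithmetic carried between steps; '≈' marks a value shown rounded to 6 d.p. or computed from one; I and e_prev carry over from the previous line; the table rounds u and y to 3 d.p., halves away from zero)
n=0: y=0, sp=5, e=sp−y=5; I=5, D=e−e_prev=5; u=3/2·5+1/2·5+2·5=20; next y=-1/5·0+1/4·20=5
n=1: y=5, sp=5, e=sp−y=0; I=5, D=e−e_prev=-5; u=3/2·0+1/2·5+2·(-5)=-7.5; next y=-1/5·5+1/4·(-7.5)=-2.875
n=2: y=-2.875, sp=5, e=sp−y=7.875; I=12.875, D=e−e_prev=7.875; u=3/2·7.875+1/2·12.875+2·7.875=34; next y=-1/5·(-2.875)+1/4·34=9.075
n=3: y=9.075, sp=5, e=sp−y=-4.075; I=8.8, D=e−e_prev=-11.95; u=3/2·(-4.075)+1/2·8.8+2·(-11.95)=-25.6125; next y=-1/5·9.075+1/4·(-25.6125)=-8.218125
n=4: y=-8.218125, sp=2, e=sp−y=10.218125; I=19.018125, D=e−e_prev=14.293125; u=3/2·10.218125+1/2·19.018125+2·14.293125=53.4225; next y=-1/5·(-8.218125)+1/4·53.4225=14.99925
n=5: y=14.99925, sp=2, e=sp−y=-12.99925; I=6.018875, D=e−e_prev=-23.217375; u=3/2·(-12.99925)+1/2·6.018875+2·(-23.217375)≈-62.924188; next y=-1/5·14.99925+1/4·(-62.924188)≈-18.730897
n=6: y≈-18.730897, sp=2, e=sp−y≈20.730897; I≈26.749772, D=e−e_prev≈33.730147; u=3/2·20.730897+1/2·26.749772+2·33.730147≈111.931525; next y=-1/5·(-18.730897)+1/4·111.931525≈31.729061
n=7: y≈31.729061, sp=2, e=sp−y≈-29.729061; I≈-2.979289, D=e−e_prev≈-50.459958; u=3/2·(-29.729061)+1/2·(-2.979289)+2·(-50.459958)≈-147.003150; next y=-1/5·31.729061+1/4·(-147.003150)≈-43.096600
n=8: y≈-43.096600, sp=2, e=sp−y≈45.096600; I≈42.117311, D=e−e_prev≈74.825660; u=3/2·45.096600+1/2·42.117311+2·74.825660≈238.354876; next y=-1/5·(-43.096600)+1/4·238.354876≈68.208039
n=9: y≈68.208039, sp=2, e=sp−y≈-66.208039; I≈-24.090728, D=e−e_prev≈-111.304639; u=3/2·(-66.208039)+1/2·(-24.090728)+2·(-111.304639)≈-333.966699; next y=-1/5·68.208039+1/4·(-333.966699)≈-97.133283
n=10: y≈-97.133283, sp=2, e=sp−y≈99.133283; I≈75.042555, D=e−e_prev≈165.341321; u=3/2·99.133283+1/2·75.042555+2·165.341321≈516.903844; next y=-1/5·(-97.133283)+1/4·516.903844≈148.652618
n=11: y≈148.652618, sp=2, e=sp−y≈-146.652618; I≈-71.610063, D=e−e_prev≈-245.785900; u=3/2·(-146.652618)+1/2·(-71.610063)+2·(-245.785900)≈-747.355758; next y=-1/5·148.652618+1/4·(-747.355758)≈-216.569463

0 5 20.000 0.000
1 5 -7.500 5.000
2 5 34.000 -2.875
3 5 -25.613 9.075
4 2 53.423 -8.218
5 2 -62.924 14.999
6 2 111.932 -18.731
7 2 -147.003 31.729
8 2 238.355 -43.097
9 2 -333.967 68.208
10 2 516.904 -97.133
11 2 -747.356 148.653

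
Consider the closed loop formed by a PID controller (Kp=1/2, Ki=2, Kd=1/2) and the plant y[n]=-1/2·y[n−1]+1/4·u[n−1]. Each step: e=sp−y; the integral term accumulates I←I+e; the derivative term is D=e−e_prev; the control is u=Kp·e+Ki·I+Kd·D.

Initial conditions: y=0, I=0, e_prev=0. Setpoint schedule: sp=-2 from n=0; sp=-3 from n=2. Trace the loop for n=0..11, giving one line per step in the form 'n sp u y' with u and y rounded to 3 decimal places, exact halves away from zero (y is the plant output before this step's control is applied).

(exact arithmetic carried between steps; '≈' marks a value shown rounded to 6 d.p. or computed from one; I and e_prev carry over from the previous line; the table rounds u and y to 3 d.p., halves away from zero)
n=0: y=0, sp=-2, e=sp−y=-2; I=-2, D=e−e_prev=-2; u=1/2·(-2)+2·(-2)+1/2·(-2)=-6; next y=-1/2·0+1/4·(-6)=-1.5
n=1: y=-1.5, sp=-2, e=sp−y=-0.5; I=-2.5, D=e−e_prev=1.5; u=1/2·(-0.5)+2·(-2.5)+1/2·1.5=-4.5; next y=-1/2·(-1.5)+1/4·(-4.5)=-0.375
n=2: y=-0.375, sp=-3, e=sp−y=-2.625; I=-5.125, D=e−e_prev=-2.125; u=1/2·(-2.625)+2·(-5.125)+1/2·(-2.125)=-12.625; next y=-1/2·(-0.375)+1/4·(-12.625)=-2.96875
n=3: y=-2.96875, sp=-3, e=sp−y=-0.03125; I=-5.15625, D=e−e_prev=2.59375; u=1/2·(-0.03125)+2·(-5.15625)+1/2·2.59375=-9.03125; next y=-1/2·(-2.96875)+1/4·(-9.03125)≈-0.773438
n=4: y≈-0.773438, sp=-3, e=sp−y≈-2.226563; I≈-7.382813, D=e−e_prev≈-2.195313; u=1/2·(-2.226563)+2·(-7.382813)+1/2·(-2.195313)≈-16.976563; next y=-1/2·(-0.773438)+1/4·(-16.976563)≈-3.857422
n=5: y≈-3.857422, sp=-3, e=sp−y≈0.857422; I≈-6.525391, D=e−e_prev≈3.083984; u=1/2·0.857422+2·(-6.525391)+1/2·3.083984≈-11.080078; next y=-1/2·(-3.857422)+1/4·(-11.080078)≈-0.841309
n=6: y≈-0.841309, sp=-3, e=sp−y≈-2.158691; I≈-8.684082, D=e−e_prev≈-3.016113; u=1/2·(-2.158691)+2·(-8.684082)+1/2·(-3.016113)≈-19.955566; next y=-1/2·(-0.841309)+1/4·(-19.955566)≈-4.568237
n=7: y≈-4.568237, sp=-3, e=sp−y≈1.568237; I≈-7.115845, D=e−e_prev≈3.726929; u=1/2·1.568237+2·(-7.115845)+1/2·3.726929≈-11.584106; next y=-1/2·(-4.568237)+1/4·(-11.584106)≈-0.611908
n=8: y≈-0.611908, sp=-3, e=sp−y≈-2.388092; I≈-9.503937, D=e−e_prev≈-3.956329; u=1/2·(-2.388092)+2·(-9.503937)+1/2·(-3.956329)≈-22.180084; next y=-1/2·(-0.611908)+1/4·(-22.180084)≈-5.239067
n=9: y≈-5.239067, sp=-3, e=sp−y≈2.239067; I≈-7.264870, D=e−e_prev≈4.627159; u=1/2·2.239067+2·(-7.264870)+1/2·4.627159≈-11.096626; next y=-1/2·(-5.239067)+1/4·(-11.096626)≈-0.154623
n=10: y≈-0.154623, sp=-3, e=sp−y≈-2.845377; I≈-10.110247, D=e−e_prev≈-5.084444; u=1/2·(-2.845377)+2·(-10.110247)+1/2·(-5.084444)≈-24.185404; next y=-1/2·(-0.154623)+1/4·(-24.185404)≈-5.969039
n=11: y≈-5.969039, sp=-3, e=sp−y≈2.969039; I≈-7.141207, D=e−e_prev≈5.814416; u=1/2·2.969039+2·(-7.141207)+1/2·5.814416≈-9.890687; next y=-1/2·(-5.969039)+1/4·(-9.890687)≈0.511848

0 -2 -6.000 0.000
1 -2 -4.500 -1.500
2 -3 -12.625 -0.375
3 -3 -9.031 -2.969
4 -3 -16.977 -0.773
5 -3 -11.080 -3.857
6 -3 -19.956 -0.841
7 -3 -11.584 -4.568
8 -3 -22.180 -0.612
9 -3 -11.097 -5.239
10 -3 -24.185 -0.155
11 -3 -9.891 -5.969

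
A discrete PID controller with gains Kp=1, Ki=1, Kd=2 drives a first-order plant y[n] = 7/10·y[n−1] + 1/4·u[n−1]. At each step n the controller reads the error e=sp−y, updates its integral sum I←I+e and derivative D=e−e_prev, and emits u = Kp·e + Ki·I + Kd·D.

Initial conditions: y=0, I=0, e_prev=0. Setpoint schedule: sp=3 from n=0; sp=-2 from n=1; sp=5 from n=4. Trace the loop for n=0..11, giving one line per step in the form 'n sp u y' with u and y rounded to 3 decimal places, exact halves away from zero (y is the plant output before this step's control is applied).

(exact arithmetic carried between steps; '≈' marks a value shown rounded to 6 d.p. or computed from one; I and e_prev carry over from the previous line; the table rounds u and y to 3 d.p., halves away from zero)
n=0: y=0, sp=3, e=sp−y=3; I=3, D=e−e_prev=3; u=1·3+1·3+2·3=12; next y=7/10·0+1/4·12=3
n=1: y=3, sp=-2, e=sp−y=-5; I=-2, D=e−e_prev=-8; u=1·(-5)+1·(-2)+2·(-8)=-23; next y=7/10·3+1/4·(-23)=-3.65
n=2: y=-3.65, sp=-2, e=sp−y=1.65; I=-0.35, D=e−e_prev=6.65; u=1·1.65+1·(-0.35)+2·6.65=14.6; next y=7/10·(-3.65)+1/4·14.6=1.095
n=3: y=1.095, sp=-2, e=sp−y=-3.095; I=-3.445, D=e−e_prev=-4.745; u=1·(-3.095)+1·(-3.445)+2·(-4.745)=-16.03; next y=7/10·1.095+1/4·(-16.03)=-3.241
n=4: y=-3.241, sp=5, e=sp−y=8.241; I=4.796, D=e−e_prev=11.336; u=1·8.241+1·4.796+2·11.336=35.709; next y=7/10·(-3.241)+1/4·35.709=6.65855
n=5: y=6.65855, sp=5, e=sp−y=-1.65855; I=3.13745, D=e−e_prev=-9.89955; u=1·(-1.65855)+1·3.13745+2·(-9.89955)=-18.3202; next y=7/10·6.65855+1/4·(-18.3202)=0.080935
n=6: y=0.080935, sp=5, e=sp−y=4.919065; I=8.056515, D=e−e_prev=6.577615; u=1·4.919065+1·8.056515+2·6.577615=26.13081; next y=7/10·0.080935+1/4·26.13081=6.589357
n=7: y=6.589357, sp=5, e=sp−y=-1.589357; I=6.467158, D=e−e_prev=-6.508422; u=1·(-1.589357)+1·6.467158+2·(-6.508422)=-8.139043; next y=7/10·6.589357+1/4·(-8.139043)≈2.577789
n=8: y≈2.577789, sp=5, e=sp−y≈2.422211; I≈8.889369, D=e−e_prev≈4.011568; u=1·2.422211+1·8.889369+2·4.011568≈19.334715; next y=7/10·2.577789+1/4·19.334715≈6.638131
n=9: y≈6.638131, sp=5, e=sp−y≈-1.638131; I≈7.251238, D=e−e_prev≈-4.060342; u=1·(-1.638131)+1·7.251238+2·(-4.060342)≈-2.507578; next y=7/10·6.638131+1/4·(-2.507578)≈4.019797
n=10: y≈4.019797, sp=5, e=sp−y≈0.980203; I≈8.231440, D=e−e_prev≈2.618334; u=1·0.980203+1·8.231440+2·2.618334≈14.448310; next y=7/10·4.019797+1/4·14.448310≈6.425936
n=11: y≈6.425936, sp=5, e=sp−y≈-1.425936; I≈6.805504, D=e−e_prev≈-2.406138; u=1·(-1.425936)+1·6.805504+2·(-2.406138)≈0.567292; next y=7/10·6.425936+1/4·0.567292≈4.639978

0 3 12.000 0.000
1 -2 -23.000 3.000
2 -2 14.600 -3.650
3 -2 -16.030 1.095
4 5 35.709 -3.241
5 5 -18.320 6.659
6 5 26.131 0.081
7 5 -8.139 6.589
8 5 19.335 2.578
9 5 -2.508 6.638
10 5 14.448 4.020
11 5 0.567 6.426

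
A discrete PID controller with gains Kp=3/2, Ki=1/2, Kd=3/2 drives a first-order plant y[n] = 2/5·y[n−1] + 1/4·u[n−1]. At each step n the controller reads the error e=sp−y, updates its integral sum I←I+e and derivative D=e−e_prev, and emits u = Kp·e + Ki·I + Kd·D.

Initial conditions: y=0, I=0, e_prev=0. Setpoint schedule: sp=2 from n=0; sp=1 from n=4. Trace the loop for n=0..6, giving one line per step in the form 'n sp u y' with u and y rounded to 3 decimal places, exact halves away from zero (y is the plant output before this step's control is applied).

0 2 7.000 0.000
1 2 -1.125 1.750
2 2 6.284 0.419
3 2 0.459 1.739
4 1 2.319 0.810
5 1 2.193 0.904
6 1 2.361 0.910

(exact arithmetic carried between steps; '≈' marks a value shown rounded to 6 d.p. or computed from one; I and e_prev carry over from the previous line; the table rounds u and y to 3 d.p., halves away from zero)
n=0: y=0, sp=2, e=sp−y=2; I=2, D=e−e_prev=2; u=3/2·2+1/2·2+3/2·2=7; next y=2/5·0+1/4·7=1.75
n=1: y=1.75, sp=2, e=sp−y=0.25; I=2.25, D=e−e_prev=-1.75; u=3/2·0.25+1/2·2.25+3/2·(-1.75)=-1.125; next y=2/5·1.75+1/4·(-1.125)=0.41875
n=2: y=0.41875, sp=2, e=sp−y=1.58125; I=3.83125, D=e−e_prev=1.33125; u=3/2·1.58125+1/2·3.83125+3/2·1.33125=6.284375; next y=2/5·0.41875+1/4·6.284375≈1.738594
n=3: y≈1.738594, sp=2, e=sp−y≈0.261406; I≈4.092656, D=e−e_prev≈-1.319844; u=3/2·0.261406+1/2·4.092656+3/2·(-1.319844)≈0.458672; next y=2/5·1.738594+1/4·0.458672≈0.810105
n=4: y≈0.810105, sp=1, e=sp−y≈0.189895; I≈4.282551, D=e−e_prev≈-0.071512; u=3/2·0.189895+1/2·4.282551+3/2·(-0.071512)≈2.318850; next y=2/5·0.810105+1/4·2.318850≈0.903755
n=5: y≈0.903755, sp=1, e=sp−y≈0.096245; I≈4.378796, D=e−e_prev≈-0.093649; u=3/2·0.096245+1/2·4.378796+3/2·(-0.093649)≈2.193293; next y=2/5·0.903755+1/4·2.193293≈0.909825
n=6: y≈0.909825, sp=1, e=sp−y≈0.090175; I≈4.468971, D=e−e_prev≈-0.006070; u=3/2·0.090175+1/2·4.468971+3/2·(-0.006070)≈2.360643; next y=2/5·0.909825+1/4·2.360643≈0.954091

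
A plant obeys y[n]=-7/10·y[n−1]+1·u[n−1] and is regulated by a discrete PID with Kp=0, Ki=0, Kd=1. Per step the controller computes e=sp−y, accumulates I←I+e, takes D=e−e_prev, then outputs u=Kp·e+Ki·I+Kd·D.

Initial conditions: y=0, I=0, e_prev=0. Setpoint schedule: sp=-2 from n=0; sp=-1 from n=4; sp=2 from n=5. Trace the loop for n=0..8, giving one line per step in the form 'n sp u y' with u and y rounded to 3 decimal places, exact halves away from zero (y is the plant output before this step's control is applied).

(exact arithmetic carried between steps; '≈' marks a value shown rounded to 6 d.p. or computed from one; I and e_prev carry over from the previous line; the table rounds u and y to 3 d.p., halves away from zero)
n=0: y=0, sp=-2, e=sp−y=-2; I=-2, D=e−e_prev=-2; u=0·(-2)+0·(-2)+1·(-2)=-2; next y=-7/10·0+1·(-2)=-2
n=1: y=-2, sp=-2, e=sp−y=0; I=-2, D=e−e_prev=2; u=0·0+0·(-2)+1·2=2; next y=-7/10·(-2)+1·2=3.4
n=2: y=3.4, sp=-2, e=sp−y=-5.4; I=-7.4, D=e−e_prev=-5.4; u=0·(-5.4)+0·(-7.4)+1·(-5.4)=-5.4; next y=-7/10·3.4+1·(-5.4)=-7.78
n=3: y=-7.78, sp=-2, e=sp−y=5.78; I=-1.62, D=e−e_prev=11.18; u=0·5.78+0·(-1.62)+1·11.18=11.18; next y=-7/10·(-7.78)+1·11.18=16.626
n=4: y=16.626, sp=-1, e=sp−y=-17.626; I=-19.246, D=e−e_prev=-23.406; u=0·(-17.626)+0·(-19.246)+1·(-23.406)=-23.406; next y=-7/10·16.626+1·(-23.406)=-35.0442
n=5: y=-35.0442, sp=2, e=sp−y=37.0442; I=17.7982, D=e−e_prev=54.6702; u=0·37.0442+0·17.7982+1·54.6702=54.6702; next y=-7/10·(-35.0442)+1·54.6702=79.20114
n=6: y=79.20114, sp=2, e=sp−y=-77.20114; I=-59.40294, D=e−e_prev=-114.24534; u=0·(-77.20114)+0·(-59.40294)+1·(-114.24534)=-114.24534; next y=-7/10·79.20114+1·(-114.24534)=-169.686138
n=7: y=-169.686138, sp=2, e=sp−y=171.686138; I=112.283198, D=e−e_prev=248.887278; u=0·171.686138+0·112.283198+1·248.887278=248.887278; next y=-7/10·(-169.686138)+1·248.887278≈367.667575
n=8: y≈367.667575, sp=2, e=sp−y≈-365.667575; I≈-253.384377, D=e−e_prev≈-537.353713; u=0·(-365.667575)+0·(-253.384377)+1·(-537.353713)≈-537.353713; next y=-7/10·367.667575+1·(-537.353713)≈-794.721015

0 -2 -2.000 0.000
1 -2 2.000 -2.000
2 -2 -5.400 3.400
3 -2 11.180 -7.780
4 -1 -23.406 16.626
5 2 54.670 -35.044
6 2 -114.245 79.201
7 2 248.887 -169.686
8 2 -537.354 367.668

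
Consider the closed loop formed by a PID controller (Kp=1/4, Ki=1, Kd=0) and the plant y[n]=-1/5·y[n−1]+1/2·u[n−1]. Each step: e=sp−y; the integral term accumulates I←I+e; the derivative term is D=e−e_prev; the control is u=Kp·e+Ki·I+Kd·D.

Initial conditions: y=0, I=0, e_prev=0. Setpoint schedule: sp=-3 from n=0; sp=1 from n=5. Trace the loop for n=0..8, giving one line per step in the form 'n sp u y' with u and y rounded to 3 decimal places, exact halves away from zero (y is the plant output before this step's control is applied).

(exact arithmetic carried between steps; '≈' marks a value shown rounded to 6 d.p. or computed from one; I and e_prev carry over from the previous line; the table rounds u and y to 3 d.p., halves away from zero)
n=0: y=0, sp=-3, e=sp−y=-3; I=-3, D=e−e_prev=-3; u=1/4·(-3)+1·(-3)+0·(-3)=-3.75; next y=-1/5·0+1/2·(-3.75)=-1.875
n=1: y=-1.875, sp=-3, e=sp−y=-1.125; I=-4.125, D=e−e_prev=1.875; u=1/4·(-1.125)+1·(-4.125)+0·1.875=-4.40625; next y=-1/5·(-1.875)+1/2·(-4.40625)=-1.828125
n=2: y=-1.828125, sp=-3, e=sp−y=-1.171875; I=-5.296875, D=e−e_prev=-0.046875; u=1/4·(-1.171875)+1·(-5.296875)+0·(-0.046875)≈-5.589844; next y=-1/5·(-1.828125)+1/2·(-5.589844)≈-2.429297
n=3: y≈-2.429297, sp=-3, e=sp−y≈-0.570703; I≈-5.867578, D=e−e_prev≈0.601172; u=1/4·(-0.570703)+1·(-5.867578)+0·0.601172≈-6.010254; next y=-1/5·(-2.429297)+1/2·(-6.010254)≈-2.519268
n=4: y≈-2.519268, sp=-3, e=sp−y≈-0.480732; I≈-6.348311, D=e−e_prev≈0.089971; u=1/4·(-0.480732)+1·(-6.348311)+0·0.089971≈-6.468494; next y=-1/5·(-2.519268)+1/2·(-6.468494)≈-2.730393
n=5: y≈-2.730393, sp=1, e=sp−y≈3.730393; I≈-2.617917, D=e−e_prev≈4.211126; u=1/4·3.730393+1·(-2.617917)+0·4.211126≈-1.685319; next y=-1/5·(-2.730393)+1/2·(-1.685319)≈-0.296581
n=6: y≈-0.296581, sp=1, e=sp−y≈1.296581; I≈-1.321336, D=e−e_prev≈-2.433813; u=1/4·1.296581+1·(-1.321336)+0·(-2.433813)≈-0.997191; next y=-1/5·(-0.296581)+1/2·(-0.997191)≈-0.439279
n=7: y≈-0.439279, sp=1, e=sp−y≈1.439279; I≈0.117943, D=e−e_prev≈0.142699; u=1/4·1.439279+1·0.117943+0·0.142699≈0.477763; next y=-1/5·(-0.439279)+1/2·0.477763≈0.326737
n=8: y≈0.326737, sp=1, e=sp−y≈0.673263; I≈0.791206, D=e−e_prev≈-0.766017; u=1/4·0.673263+1·0.791206+0·(-0.766017)≈0.959521; next y=-1/5·0.326737+1/2·0.959521≈0.414413

0 -3 -3.750 0.000
1 -3 -4.406 -1.875
2 -3 -5.590 -1.828
3 -3 -6.010 -2.429
4 -3 -6.468 -2.519
5 1 -1.685 -2.730
6 1 -0.997 -0.297
7 1 0.478 -0.439
8 1 0.960 0.327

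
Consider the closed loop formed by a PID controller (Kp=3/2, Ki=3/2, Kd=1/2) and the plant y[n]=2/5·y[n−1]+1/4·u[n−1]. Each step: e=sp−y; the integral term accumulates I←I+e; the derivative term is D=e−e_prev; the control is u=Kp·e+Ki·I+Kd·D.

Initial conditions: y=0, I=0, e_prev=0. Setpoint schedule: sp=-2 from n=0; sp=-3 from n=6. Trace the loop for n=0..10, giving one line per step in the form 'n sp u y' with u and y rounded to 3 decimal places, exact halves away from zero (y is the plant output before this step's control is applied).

(exact arithmetic carried between steps; '≈' marks a value shown rounded to 6 d.p. or computed from one; I and e_prev carry over from the previous line; the table rounds u and y to 3 d.p., halves away from zero)
n=0: y=0, sp=-2, e=sp−y=-2; I=-2, D=e−e_prev=-2; u=3/2·(-2)+3/2·(-2)+1/2·(-2)=-7; next y=2/5·0+1/4·(-7)=-1.75
n=1: y=-1.75, sp=-2, e=sp−y=-0.25; I=-2.25, D=e−e_prev=1.75; u=3/2·(-0.25)+3/2·(-2.25)+1/2·1.75=-2.875; next y=2/5·(-1.75)+1/4·(-2.875)=-1.41875
n=2: y=-1.41875, sp=-2, e=sp−y=-0.58125; I=-2.83125, D=e−e_prev=-0.33125; u=3/2·(-0.58125)+3/2·(-2.83125)+1/2·(-0.33125)=-5.284375; next y=2/5·(-1.41875)+1/4·(-5.284375)≈-1.888594
n=3: y≈-1.888594, sp=-2, e=sp−y≈-0.111406; I≈-2.942656, D=e−e_prev≈0.469844; u=3/2·(-0.111406)+3/2·(-2.942656)+1/2·0.469844≈-4.346172; next y=2/5·(-1.888594)+1/4·(-4.346172)≈-1.841980
n=4: y≈-1.841980, sp=-2, e=sp−y≈-0.158020; I≈-3.100676, D=e−e_prev≈-0.046613; u=3/2·(-0.158020)+3/2·(-3.100676)+1/2·(-0.046613)≈-4.911350; next y=2/5·(-1.841980)+1/4·(-4.911350)≈-1.964630
n=5: y≈-1.964630, sp=-2, e=sp−y≈-0.035370; I≈-3.136046, D=e−e_prev≈0.122649; u=3/2·(-0.035370)+3/2·(-3.136046)+1/2·0.122649≈-4.695800; next y=2/5·(-1.964630)+1/4·(-4.695800)≈-1.959802
n=6: y≈-1.959802, sp=-3, e=sp−y≈-1.040198; I≈-4.176244, D=e−e_prev≈-1.004828; u=3/2·(-1.040198)+3/2·(-4.176244)+1/2·(-1.004828)≈-8.327077; next y=2/5·(-1.959802)+1/4·(-8.327077)≈-2.865690
n=7: y≈-2.865690, sp=-3, e=sp−y≈-0.134310; I≈-4.310554, D=e−e_prev≈0.905888; u=3/2·(-0.134310)+3/2·(-4.310554)+1/2·0.905888≈-6.214352; next y=2/5·(-2.865690)+1/4·(-6.214352)≈-2.699864
n=8: y≈-2.699864, sp=-3, e=sp−y≈-0.300136; I≈-4.610690, D=e−e_prev≈-0.165826; u=3/2·(-0.300136)+3/2·(-4.610690)+1/2·(-0.165826)≈-7.449152; next y=2/5·(-2.699864)+1/4·(-7.449152)≈-2.942234
n=9: y≈-2.942234, sp=-3, e=sp−y≈-0.057766; I≈-4.668456, D=e−e_prev≈0.242370; u=3/2·(-0.057766)+3/2·(-4.668456)+1/2·0.242370≈-6.968149; next y=2/5·(-2.942234)+1/4·(-6.968149)≈-2.918931
n=10: y≈-2.918931, sp=-3, e=sp−y≈-0.081069; I≈-4.749526, D=e−e_prev≈-0.023303; u=3/2·(-0.081069)+3/2·(-4.749526)+1/2·(-0.023303)≈-7.257544; next y=2/5·(-2.918931)+1/4·(-7.257544)≈-2.981958

0 -2 -7.000 0.000
1 -2 -2.875 -1.750
2 -2 -5.284 -1.419
3 -2 -4.346 -1.889
4 -2 -4.911 -1.842
5 -2 -4.696 -1.965
6 -3 -8.327 -1.960
7 -3 -6.214 -2.866
8 -3 -7.449 -2.700
9 -3 -6.968 -2.942
10 -3 -7.258 -2.919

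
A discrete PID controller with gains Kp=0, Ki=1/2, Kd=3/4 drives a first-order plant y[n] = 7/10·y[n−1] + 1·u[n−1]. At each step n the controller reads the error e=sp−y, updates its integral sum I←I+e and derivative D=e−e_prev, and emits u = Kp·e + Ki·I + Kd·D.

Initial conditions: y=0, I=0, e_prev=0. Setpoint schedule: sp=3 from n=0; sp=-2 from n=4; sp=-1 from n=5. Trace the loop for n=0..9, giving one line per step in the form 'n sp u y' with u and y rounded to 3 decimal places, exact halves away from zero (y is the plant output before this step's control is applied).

(exact arithmetic carried between steps; '≈' marks a value shown rounded to 6 d.p. or computed from one; I and e_prev carry over from the previous line; the table rounds u and y to 3 d.p., halves away from zero)
n=0: y=0, sp=3, e=sp−y=3; I=3, D=e−e_prev=3; u=0·3+1/2·3+3/4·3=3.75; next y=7/10·0+1·3.75=3.75
n=1: y=3.75, sp=3, e=sp−y=-0.75; I=2.25, D=e−e_prev=-3.75; u=0·(-0.75)+1/2·2.25+3/4·(-3.75)=-1.6875; next y=7/10·3.75+1·(-1.6875)=0.9375
n=2: y=0.9375, sp=3, e=sp−y=2.0625; I=4.3125, D=e−e_prev=2.8125; u=0·2.0625+1/2·4.3125+3/4·2.8125=4.265625; next y=7/10·0.9375+1·4.265625=4.921875
n=3: y=4.921875, sp=3, e=sp−y=-1.921875; I=2.390625, D=e−e_prev=-3.984375; u=0·(-1.921875)+1/2·2.390625+3/4·(-3.984375)≈-1.792969; next y=7/10·4.921875+1·(-1.792969)≈1.652344
n=4: y≈1.652344, sp=-2, e=sp−y≈-3.652344; I≈-1.261719, D=e−e_prev≈-1.730469; u=0·(-3.652344)+1/2·(-1.261719)+3/4·(-1.730469)≈-1.928711; next y=7/10·1.652344+1·(-1.928711)≈-0.772070
n=5: y≈-0.772070, sp=-1, e=sp−y≈-0.227930; I≈-1.489648, D=e−e_prev≈3.424414; u=0·(-0.227930)+1/2·(-1.489648)+3/4·3.424414≈1.823486; next y=7/10·(-0.772070)+1·1.823486≈1.283037
n=6: y≈1.283037, sp=-1, e=sp−y≈-2.283037; I≈-3.772686, D=e−e_prev≈-2.055107; u=0·(-2.283037)+1/2·(-3.772686)+3/4·(-2.055107)≈-3.427673; next y=7/10·1.283037+1·(-3.427673)≈-2.529547
n=7: y≈-2.529547, sp=-1, e=sp−y≈1.529547; I≈-2.243138, D=e−e_prev≈3.812584; u=0·1.529547+1/2·(-2.243138)+3/4·3.812584≈1.737869; next y=7/10·(-2.529547)+1·1.737869≈-0.032814
n=8: y≈-0.032814, sp=-1, e=sp−y≈-0.967186; I≈-3.210324, D=e−e_prev≈-2.496733; u=0·(-0.967186)+1/2·(-3.210324)+3/4·(-2.496733)≈-3.477712; next y=7/10·(-0.032814)+1·(-3.477712)≈-3.500682
n=9: y≈-3.500682, sp=-1, e=sp−y≈2.500682; I≈-0.709642, D=e−e_prev≈3.467868; u=0·2.500682+1/2·(-0.709642)+3/4·3.467868≈2.246080; next y=7/10·(-3.500682)+1·2.246080≈-0.204397

0 3 3.750 0.000
1 3 -1.688 3.750
2 3 4.266 0.938
3 3 -1.793 4.922
4 -2 -1.929 1.652
5 -1 1.823 -0.772
6 -1 -3.428 1.283
7 -1 1.738 -2.530
8 -1 -3.478 -0.033
9 -1 2.246 -3.501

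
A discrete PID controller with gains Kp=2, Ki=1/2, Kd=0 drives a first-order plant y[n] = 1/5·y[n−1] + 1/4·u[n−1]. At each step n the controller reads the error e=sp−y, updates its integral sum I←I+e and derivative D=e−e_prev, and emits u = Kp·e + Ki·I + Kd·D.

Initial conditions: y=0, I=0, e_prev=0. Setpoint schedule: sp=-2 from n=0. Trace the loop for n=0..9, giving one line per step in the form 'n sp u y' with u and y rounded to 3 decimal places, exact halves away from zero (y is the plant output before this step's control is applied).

(exact arithmetic carried between steps; '≈' marks a value shown rounded to 6 d.p. or computed from one; I and e_prev carry over from the previous line; the table rounds u and y to 3 d.p., halves away from zero)
n=0: y=0, sp=-2, e=sp−y=-2; I=-2, D=e−e_prev=-2; u=2·(-2)+1/2·(-2)+0·(-2)=-5; next y=1/5·0+1/4·(-5)=-1.25
n=1: y=-1.25, sp=-2, e=sp−y=-0.75; I=-2.75, D=e−e_prev=1.25; u=2·(-0.75)+1/2·(-2.75)+0·1.25=-2.875; next y=1/5·(-1.25)+1/4·(-2.875)=-0.96875
n=2: y=-0.96875, sp=-2, e=sp−y=-1.03125; I=-3.78125, D=e−e_prev=-0.28125; u=2·(-1.03125)+1/2·(-3.78125)+0·(-0.28125)=-3.953125; next y=1/5·(-0.96875)+1/4·(-3.953125)≈-1.182031
n=3: y≈-1.182031, sp=-2, e=sp−y≈-0.817969; I≈-4.599219, D=e−e_prev≈0.213281; u=2·(-0.817969)+1/2·(-4.599219)+0·0.213281≈-3.935547; next y=1/5·(-1.182031)+1/4·(-3.935547)≈-1.220293
n=4: y≈-1.220293, sp=-2, e=sp−y≈-0.779707; I≈-5.378926, D=e−e_prev≈0.038262; u=2·(-0.779707)+1/2·(-5.378926)+0·0.038262≈-4.248877; next y=1/5·(-1.220293)+1/4·(-4.248877)≈-1.306278
n=5: y≈-1.306278, sp=-2, e=sp−y≈-0.693722; I≈-6.072648, D=e−e_prev≈0.085985; u=2·(-0.693722)+1/2·(-6.072648)+0·0.085985≈-4.423768; next y=1/5·(-1.306278)+1/4·(-4.423768)≈-1.367198
n=6: y≈-1.367198, sp=-2, e=sp−y≈-0.632802; I≈-6.705450, D=e−e_prev≈0.060920; u=2·(-0.632802)+1/2·(-6.705450)+0·0.060920≈-4.618330; next y=1/5·(-1.367198)+1/4·(-4.618330)≈-1.428022
n=7: y≈-1.428022, sp=-2, e=sp−y≈-0.571978; I≈-7.277428, D=e−e_prev≈0.060824; u=2·(-0.571978)+1/2·(-7.277428)+0·0.060824≈-4.782670; next y=1/5·(-1.428022)+1/4·(-4.782670)≈-1.481272
n=8: y≈-1.481272, sp=-2, e=sp−y≈-0.518728; I≈-7.796156, D=e−e_prev≈0.053250; u=2·(-0.518728)+1/2·(-7.796156)+0·0.053250≈-4.935534; next y=1/5·(-1.481272)+1/4·(-4.935534)≈-1.530138
n=9: y≈-1.530138, sp=-2, e=sp−y≈-0.469862; I≈-8.266018, D=e−e_prev≈0.048866; u=2·(-0.469862)+1/2·(-8.266018)+0·0.048866≈-5.072733; next y=1/5·(-1.530138)+1/4·(-5.072733)≈-1.574211

0 -2 -5.000 0.000
1 -2 -2.875 -1.250
2 -2 -3.953 -0.969
3 -2 -3.936 -1.182
4 -2 -4.249 -1.220
5 -2 -4.424 -1.306
6 -2 -4.618 -1.367
7 -2 -4.783 -1.428
8 -2 -4.936 -1.481
9 -2 -5.073 -1.530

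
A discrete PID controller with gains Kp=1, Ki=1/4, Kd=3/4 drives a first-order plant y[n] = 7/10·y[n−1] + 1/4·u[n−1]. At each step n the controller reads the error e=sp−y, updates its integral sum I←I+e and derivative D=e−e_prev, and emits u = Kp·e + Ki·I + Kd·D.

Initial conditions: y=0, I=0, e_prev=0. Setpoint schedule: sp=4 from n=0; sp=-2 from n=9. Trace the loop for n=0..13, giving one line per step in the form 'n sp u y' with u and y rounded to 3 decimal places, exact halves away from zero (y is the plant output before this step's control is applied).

0 4 8.000 0.000
1 4 2.000 2.000
2 4 4.200 1.900
3 4 3.690 2.380
4 4 4.038 2.589
5 4 4.081 2.821
6 4 4.203 2.995
7 4 4.280 3.147
8 4 4.356 3.273
9 -2 -7.582 3.380
10 -2 1.472 0.471
11 -2 -1.781 0.698
12 -2 -0.976 0.043
13 -2 -1.464 -0.214

(exact arithmetic carried between steps; '≈' marks a value shown rounded to 6 d.p. or computed from one; I and e_prev carry over from the previous line; the table rounds u and y to 3 d.p., halves away from zero)
n=0: y=0, sp=4, e=sp−y=4; I=4, D=e−e_prev=4; u=1·4+1/4·4+3/4·4=8; next y=7/10·0+1/4·8=2
n=1: y=2, sp=4, e=sp−y=2; I=6, D=e−e_prev=-2; u=1·2+1/4·6+3/4·(-2)=2; next y=7/10·2+1/4·2=1.9
n=2: y=1.9, sp=4, e=sp−y=2.1; I=8.1, D=e−e_prev=0.1; u=1·2.1+1/4·8.1+3/4·0.1=4.2; next y=7/10·1.9+1/4·4.2=2.38
n=3: y=2.38, sp=4, e=sp−y=1.62; I=9.72, D=e−e_prev=-0.48; u=1·1.62+1/4·9.72+3/4·(-0.48)=3.69; next y=7/10·2.38+1/4·3.69=2.5885
n=4: y=2.5885, sp=4, e=sp−y=1.4115; I=11.1315, D=e−e_prev=-0.2085; u=1·1.4115+1/4·11.1315+3/4·(-0.2085)=4.038; next y=7/10·2.5885+1/4·4.038=2.82145
n=5: y=2.82145, sp=4, e=sp−y=1.17855; I=12.31005, D=e−e_prev=-0.23295; u=1·1.17855+1/4·12.31005+3/4·(-0.23295)=4.08135; next y=7/10·2.82145+1/4·4.08135≈2.995353
n=6: y≈2.995353, sp=4, e=sp−y≈1.004648; I≈13.314698, D=e−e_prev≈-0.173903; u=1·1.004648+1/4·13.314698+3/4·(-0.173903)≈4.202895; next y=7/10·2.995353+1/4·4.202895≈3.147471
n=7: y≈3.147471, sp=4, e=sp−y≈0.852530; I≈14.167227, D=e−e_prev≈-0.152118; u=1·0.852530+1/4·14.167227+3/4·(-0.152118)≈4.280248; next y=7/10·3.147471+1/4·4.280248≈3.273291
n=8: y≈3.273291, sp=4, e=sp−y≈0.726709; I≈14.893936, D=e−e_prev≈-0.125821; u=1·0.726709+1/4·14.893936+3/4·(-0.125821)≈4.355827; next y=7/10·3.273291+1/4·4.355827≈3.380261
n=9: y≈3.380261, sp=-2, e=sp−y≈-5.380261; I≈9.513675, D=e−e_prev≈-6.106969; u=1·(-5.380261)+1/4·9.513675+3/4·(-6.106969)≈-7.582069; next y=7/10·3.380261+1/4·(-7.582069)≈0.470665
n=10: y≈0.470665, sp=-2, e=sp−y≈-2.470665; I≈7.043010, D=e−e_prev≈2.909595; u=1·(-2.470665)+1/4·7.043010+3/4·2.909595≈1.472284; next y=7/10·0.470665+1/4·1.472284≈0.697537
n=11: y≈0.697537, sp=-2, e=sp−y≈-2.697537; I≈4.345473, D=e−e_prev≈-0.226871; u=1·(-2.697537)+1/4·4.345473+3/4·(-0.226871)≈-1.781322; next y=7/10·0.697537+1/4·(-1.781322)≈0.042945
n=12: y≈0.042945, sp=-2, e=sp−y≈-2.042945; I≈2.302528, D=e−e_prev≈0.654591; u=1·(-2.042945)+1/4·2.302528+3/4·0.654591≈-0.976370; next y=7/10·0.042945+1/4·(-0.976370)≈-0.214031
n=13: y≈-0.214031, sp=-2, e=sp−y≈-1.785969; I≈0.516559, D=e−e_prev≈0.256976; u=1·(-1.785969)+1/4·0.516559+3/4·0.256976≈-1.464098; next y=7/10·(-0.214031)+1/4·(-1.464098)≈-0.515846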